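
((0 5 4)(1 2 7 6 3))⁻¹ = (0 4 5)(1 3 6 7 2)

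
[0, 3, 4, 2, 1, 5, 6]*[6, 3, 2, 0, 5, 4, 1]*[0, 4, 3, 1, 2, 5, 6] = [6, 0, 5, 3, 1, 2, 4]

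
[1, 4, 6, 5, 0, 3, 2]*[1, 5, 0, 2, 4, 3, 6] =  [5, 4, 6, 3, 1, 2, 0]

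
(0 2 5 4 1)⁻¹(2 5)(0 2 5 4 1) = (4 5)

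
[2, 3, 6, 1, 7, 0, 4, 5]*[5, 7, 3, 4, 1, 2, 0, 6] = [3, 4, 0, 7, 6, 5, 1, 2]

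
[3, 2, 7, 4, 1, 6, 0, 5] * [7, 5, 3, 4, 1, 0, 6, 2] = [4, 3, 2, 1, 5, 6, 7, 0]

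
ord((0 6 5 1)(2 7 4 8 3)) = 20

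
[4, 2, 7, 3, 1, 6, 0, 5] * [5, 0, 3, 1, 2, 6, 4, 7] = [2, 3, 7, 1, 0, 4, 5, 6]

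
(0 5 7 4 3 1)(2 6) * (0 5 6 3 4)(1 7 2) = (0 6 1 5 2 3 7)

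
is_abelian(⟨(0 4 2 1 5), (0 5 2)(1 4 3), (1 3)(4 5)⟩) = no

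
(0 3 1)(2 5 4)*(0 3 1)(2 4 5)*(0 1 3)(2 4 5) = (0 3 1)(2 4 5)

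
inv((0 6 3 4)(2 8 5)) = (0 4 3 6)(2 5 8)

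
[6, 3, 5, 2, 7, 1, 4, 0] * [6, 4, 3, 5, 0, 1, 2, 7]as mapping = [0→2, 1→5, 2→1, 3→3, 4→7, 5→4, 6→0, 7→6]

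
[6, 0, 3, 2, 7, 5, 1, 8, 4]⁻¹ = [1, 6, 3, 2, 8, 5, 0, 4, 7]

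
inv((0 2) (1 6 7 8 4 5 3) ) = (0 2) (1 3 5 4 8 7 6) 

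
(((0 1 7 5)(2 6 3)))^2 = (0 7)(1 5)(2 3 6)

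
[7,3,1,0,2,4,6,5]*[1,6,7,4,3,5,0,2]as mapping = [0→2,1→4,2→6,3→1,4→7,5→3,6→0,7→5]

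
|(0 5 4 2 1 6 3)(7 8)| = 14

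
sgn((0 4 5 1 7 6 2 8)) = -1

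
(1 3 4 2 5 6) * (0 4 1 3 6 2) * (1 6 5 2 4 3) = (0 3 6 1 5 4) 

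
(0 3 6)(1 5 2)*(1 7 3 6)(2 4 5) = (0 6)(1 2 7 3)(4 5)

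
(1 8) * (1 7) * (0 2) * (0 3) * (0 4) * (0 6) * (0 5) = (0 2 3 4 6 5)(1 8 7)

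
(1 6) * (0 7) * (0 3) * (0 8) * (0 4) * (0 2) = (0 7 3 8 4 2)(1 6)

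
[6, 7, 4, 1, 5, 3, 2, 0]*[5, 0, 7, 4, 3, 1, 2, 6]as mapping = [0→2, 1→6, 2→3, 3→0, 4→1, 5→4, 6→7, 7→5]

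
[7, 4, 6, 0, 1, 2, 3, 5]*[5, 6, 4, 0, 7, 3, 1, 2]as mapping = [0→2, 1→7, 2→1, 3→5, 4→6, 5→4, 6→0, 7→3]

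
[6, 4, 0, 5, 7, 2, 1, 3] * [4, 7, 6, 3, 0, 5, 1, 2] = [1, 0, 4, 5, 2, 6, 7, 3]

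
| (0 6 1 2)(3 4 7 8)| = 4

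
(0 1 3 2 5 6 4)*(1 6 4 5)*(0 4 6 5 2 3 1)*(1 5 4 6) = (0 4 6 2) (1 5) 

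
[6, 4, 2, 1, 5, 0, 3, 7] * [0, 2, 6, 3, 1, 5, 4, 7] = [4, 1, 6, 2, 5, 0, 3, 7]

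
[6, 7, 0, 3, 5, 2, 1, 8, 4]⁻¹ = [2, 6, 5, 3, 8, 4, 0, 1, 7]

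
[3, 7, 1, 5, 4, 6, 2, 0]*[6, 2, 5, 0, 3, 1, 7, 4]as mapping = [0→0, 1→4, 2→2, 3→1, 4→3, 5→7, 6→5, 7→6]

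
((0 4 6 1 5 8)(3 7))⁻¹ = (0 8 5 1 6 4)(3 7)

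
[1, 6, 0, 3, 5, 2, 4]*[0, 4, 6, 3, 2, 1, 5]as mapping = [0→4, 1→5, 2→0, 3→3, 4→1, 5→6, 6→2]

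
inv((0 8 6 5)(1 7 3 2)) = (0 5 6 8)(1 2 3 7)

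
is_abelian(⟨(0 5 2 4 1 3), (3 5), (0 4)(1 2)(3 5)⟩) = no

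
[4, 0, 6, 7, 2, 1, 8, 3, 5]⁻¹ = [1, 5, 4, 7, 0, 8, 2, 3, 6]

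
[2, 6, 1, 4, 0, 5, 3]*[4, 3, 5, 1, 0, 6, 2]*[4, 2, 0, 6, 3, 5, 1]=[5, 0, 6, 4, 3, 1, 2]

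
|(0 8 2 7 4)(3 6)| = 10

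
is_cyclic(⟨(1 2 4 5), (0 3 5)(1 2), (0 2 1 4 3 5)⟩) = no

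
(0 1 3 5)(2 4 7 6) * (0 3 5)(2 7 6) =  (0 1 5 3)(2 4 6 7)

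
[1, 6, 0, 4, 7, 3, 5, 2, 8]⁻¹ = [2, 0, 7, 5, 3, 6, 1, 4, 8]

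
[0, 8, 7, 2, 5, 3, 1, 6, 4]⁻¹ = [0, 6, 3, 5, 8, 4, 7, 2, 1]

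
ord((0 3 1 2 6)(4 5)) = 10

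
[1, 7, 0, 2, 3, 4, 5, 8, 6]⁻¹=[2, 0, 3, 4, 5, 6, 8, 1, 7]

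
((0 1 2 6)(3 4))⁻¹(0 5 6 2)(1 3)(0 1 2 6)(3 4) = (0 6 1 5)(2 4)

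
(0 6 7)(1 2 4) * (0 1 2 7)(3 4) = (0 6)(1 7)(2 3 4)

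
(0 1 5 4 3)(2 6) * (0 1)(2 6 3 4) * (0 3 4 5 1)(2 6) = (0 3)(2 4 5 6)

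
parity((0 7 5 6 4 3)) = odd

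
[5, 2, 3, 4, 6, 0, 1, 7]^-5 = [5, 1, 2, 3, 4, 0, 6, 7]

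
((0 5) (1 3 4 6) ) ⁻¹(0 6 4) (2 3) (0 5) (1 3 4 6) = (1 6 5) (2 4) 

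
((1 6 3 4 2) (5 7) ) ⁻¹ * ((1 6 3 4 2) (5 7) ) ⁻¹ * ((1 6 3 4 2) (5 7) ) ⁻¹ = (1 3 2 6 4) (5 7) 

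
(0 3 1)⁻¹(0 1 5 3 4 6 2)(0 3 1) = (0 5 1 4 6 2 3)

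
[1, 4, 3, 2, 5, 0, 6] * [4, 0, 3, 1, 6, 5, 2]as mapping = [0→0, 1→6, 2→1, 3→3, 4→5, 5→4, 6→2]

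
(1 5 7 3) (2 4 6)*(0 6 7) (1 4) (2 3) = (0 6 3 4 7 2 1 5) 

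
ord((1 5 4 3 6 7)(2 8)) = 6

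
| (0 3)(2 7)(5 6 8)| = 6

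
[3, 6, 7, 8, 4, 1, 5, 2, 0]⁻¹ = [8, 5, 7, 0, 4, 6, 1, 2, 3]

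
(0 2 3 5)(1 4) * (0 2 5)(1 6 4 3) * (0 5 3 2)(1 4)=(0 3 5)(1 2 4 6)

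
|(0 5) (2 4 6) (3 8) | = 6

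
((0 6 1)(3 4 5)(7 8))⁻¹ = (0 1 6)(3 5 4)(7 8)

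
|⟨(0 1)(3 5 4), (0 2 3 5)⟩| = 720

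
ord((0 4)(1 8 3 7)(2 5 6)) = 12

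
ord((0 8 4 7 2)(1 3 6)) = 15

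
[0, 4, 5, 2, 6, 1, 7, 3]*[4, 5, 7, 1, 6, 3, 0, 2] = [4, 6, 3, 7, 0, 5, 2, 1] 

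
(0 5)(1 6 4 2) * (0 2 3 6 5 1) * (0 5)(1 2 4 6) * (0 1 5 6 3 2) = (2 6 3 5 4)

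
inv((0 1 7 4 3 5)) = (0 5 3 4 7 1)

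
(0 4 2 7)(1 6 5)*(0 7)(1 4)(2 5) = (0 1 6 2)(4 5)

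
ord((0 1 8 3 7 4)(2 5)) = 6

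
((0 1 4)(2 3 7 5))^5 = (0 4 1)(2 3 7 5)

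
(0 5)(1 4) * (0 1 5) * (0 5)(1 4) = (0 5 4)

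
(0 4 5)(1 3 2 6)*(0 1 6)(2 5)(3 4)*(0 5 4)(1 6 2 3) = (0 1)(2 5 6)(3 4)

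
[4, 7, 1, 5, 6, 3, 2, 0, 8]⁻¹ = [7, 2, 6, 5, 0, 3, 4, 1, 8]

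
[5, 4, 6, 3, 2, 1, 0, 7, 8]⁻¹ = [6, 5, 4, 3, 1, 0, 2, 7, 8]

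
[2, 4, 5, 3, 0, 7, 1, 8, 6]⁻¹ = [4, 6, 0, 3, 1, 2, 8, 5, 7]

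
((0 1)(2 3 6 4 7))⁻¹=(0 1)(2 7 4 6 3)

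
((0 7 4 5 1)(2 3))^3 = (0 5 7 1 4)(2 3)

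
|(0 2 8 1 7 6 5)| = 7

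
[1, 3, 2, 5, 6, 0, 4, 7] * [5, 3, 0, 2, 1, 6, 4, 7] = [3, 2, 0, 6, 4, 5, 1, 7]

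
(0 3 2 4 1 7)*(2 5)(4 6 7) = (0 3 5 2 6 7)(1 4)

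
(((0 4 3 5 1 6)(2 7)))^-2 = (0 1 3)(4 6 5)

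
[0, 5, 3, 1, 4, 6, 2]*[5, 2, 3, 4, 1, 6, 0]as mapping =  [0→5, 1→6, 2→4, 3→2, 4→1, 5→0, 6→3]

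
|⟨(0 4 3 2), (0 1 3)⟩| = 120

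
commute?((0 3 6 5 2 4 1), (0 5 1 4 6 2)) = no:(0 3 6 5 2 4 1)*(0 5 1 4 6 2) = (0 3 2 6 1 5), (0 5 1 4 6 2)*(0 3 6 5 2 4 1) = (0 2 3 6 4 5)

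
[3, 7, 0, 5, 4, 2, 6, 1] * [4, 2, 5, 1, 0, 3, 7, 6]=[1, 6, 4, 3, 0, 5, 7, 2]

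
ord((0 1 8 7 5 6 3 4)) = 8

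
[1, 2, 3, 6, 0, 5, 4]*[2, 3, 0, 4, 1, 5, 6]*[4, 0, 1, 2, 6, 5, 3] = [2, 4, 6, 3, 1, 5, 0]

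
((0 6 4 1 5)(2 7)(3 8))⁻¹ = (0 5 1 4 6)(2 7)(3 8)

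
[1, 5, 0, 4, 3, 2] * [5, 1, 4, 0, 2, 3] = [1, 3, 5, 2, 0, 4]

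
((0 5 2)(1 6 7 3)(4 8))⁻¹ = (0 2 5)(1 3 7 6)(4 8)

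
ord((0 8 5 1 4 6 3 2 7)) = 9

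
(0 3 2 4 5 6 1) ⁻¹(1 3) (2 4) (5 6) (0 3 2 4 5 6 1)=(0 2) (1 6) (4 5) 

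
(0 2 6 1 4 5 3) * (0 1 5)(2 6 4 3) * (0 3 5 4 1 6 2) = (0 2 1 5)(3 6 4)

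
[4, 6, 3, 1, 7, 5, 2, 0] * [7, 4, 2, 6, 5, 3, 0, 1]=[5, 0, 6, 4, 1, 3, 2, 7]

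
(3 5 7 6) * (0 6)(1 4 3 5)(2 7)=(0 6 5 2 7)(1 4 3)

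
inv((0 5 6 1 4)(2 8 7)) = (0 4 1 6 5)(2 7 8)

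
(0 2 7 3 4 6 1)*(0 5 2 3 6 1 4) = (0 3) (1 5 2 7 6 4) 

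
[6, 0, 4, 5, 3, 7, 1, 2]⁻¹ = [1, 6, 7, 4, 2, 3, 0, 5]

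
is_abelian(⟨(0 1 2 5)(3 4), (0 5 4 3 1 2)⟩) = no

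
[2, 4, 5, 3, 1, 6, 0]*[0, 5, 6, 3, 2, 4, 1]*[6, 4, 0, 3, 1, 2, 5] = [5, 0, 1, 3, 2, 4, 6]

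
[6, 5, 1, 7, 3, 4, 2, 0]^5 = [4, 0, 7, 1, 2, 6, 3, 5]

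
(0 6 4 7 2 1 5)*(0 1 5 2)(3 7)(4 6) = (0 4 3 7)(1 2 5)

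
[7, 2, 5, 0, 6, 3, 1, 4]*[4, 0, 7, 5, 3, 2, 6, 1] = [1, 7, 2, 4, 6, 5, 0, 3]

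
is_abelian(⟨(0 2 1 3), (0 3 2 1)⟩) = no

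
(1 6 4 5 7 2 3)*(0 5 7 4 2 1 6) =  (0 5 4 7 1)(2 3 6)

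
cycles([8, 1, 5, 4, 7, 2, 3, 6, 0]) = (0 8) (2 5) (3 4 7 6) 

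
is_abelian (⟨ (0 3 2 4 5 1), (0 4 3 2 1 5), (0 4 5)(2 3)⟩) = no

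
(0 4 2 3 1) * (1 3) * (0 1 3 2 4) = (2 3)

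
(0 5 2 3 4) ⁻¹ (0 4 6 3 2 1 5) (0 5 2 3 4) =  (0 6 4 3 1 2 5) 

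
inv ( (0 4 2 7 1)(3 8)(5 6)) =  (0 1 7 2 4)(3 8)(5 6)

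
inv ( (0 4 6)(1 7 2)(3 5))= (0 6 4)(1 2 7)(3 5)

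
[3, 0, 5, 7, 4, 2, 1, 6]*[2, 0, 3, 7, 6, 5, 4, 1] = [7, 2, 5, 1, 6, 3, 0, 4]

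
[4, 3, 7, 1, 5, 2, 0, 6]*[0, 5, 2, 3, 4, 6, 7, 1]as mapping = [0→4, 1→3, 2→1, 3→5, 4→6, 5→2, 6→0, 7→7]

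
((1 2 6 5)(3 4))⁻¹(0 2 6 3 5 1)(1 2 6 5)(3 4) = (0 6 5 4 1 2)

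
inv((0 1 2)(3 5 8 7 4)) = (0 2 1)(3 4 7 8 5)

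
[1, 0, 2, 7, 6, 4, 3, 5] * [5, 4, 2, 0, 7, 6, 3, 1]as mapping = [0→4, 1→5, 2→2, 3→1, 4→3, 5→7, 6→0, 7→6]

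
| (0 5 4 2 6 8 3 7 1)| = 9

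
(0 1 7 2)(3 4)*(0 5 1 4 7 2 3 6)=(0 4 6)(1 2 5)(3 7)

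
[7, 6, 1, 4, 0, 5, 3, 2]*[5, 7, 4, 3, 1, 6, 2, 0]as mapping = [0→0, 1→2, 2→7, 3→1, 4→5, 5→6, 6→3, 7→4]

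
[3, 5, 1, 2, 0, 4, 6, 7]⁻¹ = [4, 2, 3, 0, 5, 1, 6, 7]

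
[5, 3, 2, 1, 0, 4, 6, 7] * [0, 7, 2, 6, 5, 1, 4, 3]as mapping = [0→1, 1→6, 2→2, 3→7, 4→0, 5→5, 6→4, 7→3]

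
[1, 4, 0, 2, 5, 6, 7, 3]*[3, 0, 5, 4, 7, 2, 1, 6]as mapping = [0→0, 1→7, 2→3, 3→5, 4→2, 5→1, 6→6, 7→4]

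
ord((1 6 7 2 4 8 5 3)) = 8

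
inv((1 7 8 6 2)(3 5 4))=(1 2 6 8 7)(3 4 5)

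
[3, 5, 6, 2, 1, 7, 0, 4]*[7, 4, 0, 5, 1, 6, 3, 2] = [5, 6, 3, 0, 4, 2, 7, 1]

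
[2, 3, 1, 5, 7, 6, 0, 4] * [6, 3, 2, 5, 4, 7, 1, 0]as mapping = [0→2, 1→5, 2→3, 3→7, 4→0, 5→1, 6→6, 7→4]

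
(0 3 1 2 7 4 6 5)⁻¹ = (0 5 6 4 7 2 1 3)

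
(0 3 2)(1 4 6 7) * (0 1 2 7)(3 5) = (0 5 3 7 2 1 4 6)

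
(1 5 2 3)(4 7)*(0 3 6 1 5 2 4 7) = (0 3 5 4)(1 2 6)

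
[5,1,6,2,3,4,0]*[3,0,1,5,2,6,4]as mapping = [0→6,1→0,2→4,3→1,4→5,5→2,6→3]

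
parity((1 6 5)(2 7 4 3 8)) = even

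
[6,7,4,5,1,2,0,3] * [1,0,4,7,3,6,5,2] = [5,2,3,6,0,4,1,7]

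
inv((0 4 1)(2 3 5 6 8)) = (0 1 4)(2 8 6 5 3)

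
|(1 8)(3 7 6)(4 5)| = 6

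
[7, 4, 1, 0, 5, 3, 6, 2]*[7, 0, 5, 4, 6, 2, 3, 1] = [1, 6, 0, 7, 2, 4, 3, 5]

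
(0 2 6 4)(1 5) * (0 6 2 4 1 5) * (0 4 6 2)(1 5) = (0 6 5 1 4 2)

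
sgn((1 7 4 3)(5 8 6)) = -1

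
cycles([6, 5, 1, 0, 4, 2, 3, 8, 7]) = (0 6 3)(1 5 2)(7 8)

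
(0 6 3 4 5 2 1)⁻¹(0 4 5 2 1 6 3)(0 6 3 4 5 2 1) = (0 3 4 6 5 2 1)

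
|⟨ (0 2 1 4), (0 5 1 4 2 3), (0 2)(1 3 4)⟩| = 720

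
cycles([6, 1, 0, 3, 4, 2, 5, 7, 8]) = (0 6 5 2)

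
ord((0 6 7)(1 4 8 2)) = 12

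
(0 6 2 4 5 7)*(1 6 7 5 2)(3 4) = (0 7)(1 6)(2 3 4)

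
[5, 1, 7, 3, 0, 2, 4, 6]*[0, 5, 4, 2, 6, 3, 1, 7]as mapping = [0→3, 1→5, 2→7, 3→2, 4→0, 5→4, 6→6, 7→1]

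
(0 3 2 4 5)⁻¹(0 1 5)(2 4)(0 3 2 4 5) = (0 3 1)(4 5)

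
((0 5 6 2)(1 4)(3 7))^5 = (0 5 6 2)(1 4)(3 7)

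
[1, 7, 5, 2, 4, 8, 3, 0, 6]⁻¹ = [7, 0, 3, 6, 4, 2, 8, 1, 5]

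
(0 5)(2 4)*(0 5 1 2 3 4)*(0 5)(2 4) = (0 1 4 3 2 5)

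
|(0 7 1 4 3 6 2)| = 7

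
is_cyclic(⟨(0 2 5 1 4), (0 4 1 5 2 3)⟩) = no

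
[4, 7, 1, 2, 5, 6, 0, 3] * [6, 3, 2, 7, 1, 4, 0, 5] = [1, 5, 3, 2, 4, 0, 6, 7]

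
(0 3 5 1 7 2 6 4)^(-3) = (0 2 5 4 7 3 6 1)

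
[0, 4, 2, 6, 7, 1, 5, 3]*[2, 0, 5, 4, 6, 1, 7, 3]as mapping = [0→2, 1→6, 2→5, 3→7, 4→3, 5→0, 6→1, 7→4]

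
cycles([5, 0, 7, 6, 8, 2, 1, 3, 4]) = (0 5 2 7 3 6 1)(4 8)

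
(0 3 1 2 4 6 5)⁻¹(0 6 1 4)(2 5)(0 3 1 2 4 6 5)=(0 4)(2 6 3 5)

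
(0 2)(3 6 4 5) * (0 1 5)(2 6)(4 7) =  (0 6 7 4)(1 5 3 2)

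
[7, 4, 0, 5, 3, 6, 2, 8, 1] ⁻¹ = [2, 8, 6, 4, 1, 3, 5, 0, 7] 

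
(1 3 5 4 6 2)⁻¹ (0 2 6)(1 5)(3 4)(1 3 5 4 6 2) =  (0 1 2)(3 4)(5 6)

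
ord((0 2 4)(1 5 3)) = 3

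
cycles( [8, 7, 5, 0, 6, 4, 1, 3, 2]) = (0 8 2 5 4 6 1 7 3)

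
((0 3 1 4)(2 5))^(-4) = ()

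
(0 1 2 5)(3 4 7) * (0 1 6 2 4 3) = (0 6 2 5 1 4 7)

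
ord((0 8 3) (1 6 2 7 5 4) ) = 6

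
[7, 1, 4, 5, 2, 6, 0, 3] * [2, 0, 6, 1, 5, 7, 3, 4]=[4, 0, 5, 7, 6, 3, 2, 1]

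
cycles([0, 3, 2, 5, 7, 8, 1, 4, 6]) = (1 3 5 8 6)(4 7)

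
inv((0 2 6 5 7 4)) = (0 4 7 5 6 2)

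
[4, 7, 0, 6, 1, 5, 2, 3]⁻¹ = [2, 4, 6, 7, 0, 5, 3, 1]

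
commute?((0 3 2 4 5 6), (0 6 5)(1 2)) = no:(0 3 2 4 5 6) * (0 6 5)(1 2) = (0 3 1 2 4), (0 6 5)(1 2) * (0 3 2 4 5 6) = (1 4 5 3 2)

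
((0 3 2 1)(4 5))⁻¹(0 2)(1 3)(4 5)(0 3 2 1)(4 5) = (0 2)(1 3)(4 5)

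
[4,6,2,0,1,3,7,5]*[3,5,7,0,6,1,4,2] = [6,4,7,3,5,0,2,1]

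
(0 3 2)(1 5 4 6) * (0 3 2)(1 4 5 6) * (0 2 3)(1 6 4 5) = (0 3 2)(1 4 6 5)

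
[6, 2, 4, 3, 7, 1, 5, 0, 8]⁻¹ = [7, 5, 1, 3, 2, 6, 0, 4, 8]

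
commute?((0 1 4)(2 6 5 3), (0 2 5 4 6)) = no:(0 1 4)(2 6 5 3)*(0 2 5 4 6) = (0 1 6 4 2)(3 5), (0 2 5 4 6)*(0 1 4)(2 6 5 3) = (0 6 1 4 5)(2 3)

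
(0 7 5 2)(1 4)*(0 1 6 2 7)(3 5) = (1 4 6 2)(3 5 7)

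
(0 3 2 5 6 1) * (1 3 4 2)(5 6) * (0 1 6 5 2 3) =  (0 4 3 6)(2 5)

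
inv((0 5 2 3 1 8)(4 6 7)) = (0 8 1 3 2 5)(4 7 6)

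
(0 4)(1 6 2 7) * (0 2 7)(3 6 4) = (0 3 6 7 1 4 2)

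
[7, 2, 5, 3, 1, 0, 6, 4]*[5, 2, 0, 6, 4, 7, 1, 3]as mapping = [0→3, 1→0, 2→7, 3→6, 4→2, 5→5, 6→1, 7→4]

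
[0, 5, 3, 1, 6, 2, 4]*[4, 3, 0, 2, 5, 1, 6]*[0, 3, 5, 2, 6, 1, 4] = [6, 3, 5, 2, 4, 0, 1]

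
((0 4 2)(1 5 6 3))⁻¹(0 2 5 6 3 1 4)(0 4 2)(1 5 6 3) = (0 6 3 1 5 2 4)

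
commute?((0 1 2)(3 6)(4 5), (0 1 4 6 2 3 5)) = no:(0 1 2)(3 6)(4 5) * (0 1 4 6 2 3 5) = (0 4)(1 3 2)(5 6), (0 1 4 6 2 3 5) * (0 1 2)(3 6)(4 5) = (0 2 6)(1 5)(3 4)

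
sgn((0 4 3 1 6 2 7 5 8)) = 1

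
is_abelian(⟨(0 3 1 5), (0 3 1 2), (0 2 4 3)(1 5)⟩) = no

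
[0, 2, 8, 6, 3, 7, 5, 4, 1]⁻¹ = [0, 8, 1, 4, 7, 6, 3, 5, 2]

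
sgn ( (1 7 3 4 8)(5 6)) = -1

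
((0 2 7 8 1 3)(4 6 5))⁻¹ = (0 3 1 8 7 2)(4 5 6)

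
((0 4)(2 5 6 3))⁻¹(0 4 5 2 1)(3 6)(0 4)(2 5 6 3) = (0 6 5 1 4)(2 3)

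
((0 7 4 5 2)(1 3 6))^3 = (0 5 7 2 4)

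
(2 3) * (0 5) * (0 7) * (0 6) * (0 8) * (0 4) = (0 5 7 6 8 4)(2 3)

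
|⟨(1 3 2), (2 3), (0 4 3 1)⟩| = 120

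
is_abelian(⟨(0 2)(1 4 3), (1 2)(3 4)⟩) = no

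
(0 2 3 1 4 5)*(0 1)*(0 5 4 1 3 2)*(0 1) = (0 1)(3 5)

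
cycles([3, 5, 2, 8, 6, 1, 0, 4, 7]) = (0 3 8 7 4 6)(1 5)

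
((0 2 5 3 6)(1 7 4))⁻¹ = (0 6 3 5 2)(1 4 7)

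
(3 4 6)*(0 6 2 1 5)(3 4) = (0 6 4 2 1 5)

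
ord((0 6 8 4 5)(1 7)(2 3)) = 10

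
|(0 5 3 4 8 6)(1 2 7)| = 6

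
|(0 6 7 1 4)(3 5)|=10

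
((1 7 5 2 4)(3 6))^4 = (1 4 2 5 7)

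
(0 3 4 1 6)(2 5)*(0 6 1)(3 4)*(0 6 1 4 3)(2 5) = (0 3)(1 4 6)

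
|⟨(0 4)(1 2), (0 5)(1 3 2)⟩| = 36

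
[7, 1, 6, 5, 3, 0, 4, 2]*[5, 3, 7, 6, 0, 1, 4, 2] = [2, 3, 4, 1, 6, 5, 0, 7]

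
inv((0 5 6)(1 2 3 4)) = (0 6 5)(1 4 3 2)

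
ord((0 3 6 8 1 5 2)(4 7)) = 14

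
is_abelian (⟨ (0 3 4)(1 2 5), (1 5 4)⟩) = no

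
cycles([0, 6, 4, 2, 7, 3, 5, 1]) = (1 6 5 3 2 4 7)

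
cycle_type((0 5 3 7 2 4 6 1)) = 8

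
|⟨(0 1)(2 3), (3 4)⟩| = 12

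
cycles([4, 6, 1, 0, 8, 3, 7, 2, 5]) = (0 4 8 5 3)(1 6 7 2)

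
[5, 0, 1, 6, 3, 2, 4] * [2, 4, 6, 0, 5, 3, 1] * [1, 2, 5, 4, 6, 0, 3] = [4, 5, 6, 2, 1, 3, 0] 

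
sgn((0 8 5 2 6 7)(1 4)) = 1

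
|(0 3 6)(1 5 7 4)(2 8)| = 12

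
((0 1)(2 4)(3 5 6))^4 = (3 5 6)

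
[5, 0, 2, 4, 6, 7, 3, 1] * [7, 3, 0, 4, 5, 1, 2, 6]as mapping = [0→1, 1→7, 2→0, 3→5, 4→2, 5→6, 6→4, 7→3]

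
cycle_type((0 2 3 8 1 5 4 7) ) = 8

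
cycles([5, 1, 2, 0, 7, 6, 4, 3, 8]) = (0 5 6 4 7 3)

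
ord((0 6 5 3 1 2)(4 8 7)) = 6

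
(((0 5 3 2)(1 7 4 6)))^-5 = (0 2 3 5)(1 6 4 7)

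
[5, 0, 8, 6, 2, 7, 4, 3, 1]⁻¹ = [1, 8, 4, 7, 6, 0, 3, 5, 2]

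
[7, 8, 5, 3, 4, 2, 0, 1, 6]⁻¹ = [6, 7, 5, 3, 4, 2, 8, 0, 1]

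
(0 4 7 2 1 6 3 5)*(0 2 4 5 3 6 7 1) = (0 5 2)(1 7 4)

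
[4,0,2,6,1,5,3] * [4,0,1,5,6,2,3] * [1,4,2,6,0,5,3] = [3,0,4,6,1,2,5]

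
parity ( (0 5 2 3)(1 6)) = even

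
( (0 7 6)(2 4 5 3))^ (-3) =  (2 4 5 3)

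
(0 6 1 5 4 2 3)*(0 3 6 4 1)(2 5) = (0 4 5 1 2 6)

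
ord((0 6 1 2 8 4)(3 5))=6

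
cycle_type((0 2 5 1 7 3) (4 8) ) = 2.6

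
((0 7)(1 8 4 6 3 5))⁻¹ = (0 7)(1 5 3 6 4 8)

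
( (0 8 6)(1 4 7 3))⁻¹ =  (0 6 8)(1 3 7 4)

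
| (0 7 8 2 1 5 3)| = 7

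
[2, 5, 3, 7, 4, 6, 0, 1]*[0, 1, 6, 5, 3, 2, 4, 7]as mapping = [0→6, 1→2, 2→5, 3→7, 4→3, 5→4, 6→0, 7→1]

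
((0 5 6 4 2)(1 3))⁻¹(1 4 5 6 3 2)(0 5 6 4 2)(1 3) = (0 3 2 6 4 1)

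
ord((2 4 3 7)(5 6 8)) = 12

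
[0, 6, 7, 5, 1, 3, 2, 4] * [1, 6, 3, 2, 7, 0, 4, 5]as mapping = [0→1, 1→4, 2→5, 3→0, 4→6, 5→2, 6→3, 7→7]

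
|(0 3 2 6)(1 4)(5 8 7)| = 12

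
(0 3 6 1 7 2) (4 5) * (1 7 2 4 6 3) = (0 1 2) (4 5 6 7) 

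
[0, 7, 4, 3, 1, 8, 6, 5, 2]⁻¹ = [0, 4, 8, 3, 2, 7, 6, 1, 5]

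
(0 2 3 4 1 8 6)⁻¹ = (0 6 8 1 4 3 2)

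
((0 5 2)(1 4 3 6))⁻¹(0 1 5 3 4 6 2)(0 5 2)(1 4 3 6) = (0 5 4 2 6 3 1)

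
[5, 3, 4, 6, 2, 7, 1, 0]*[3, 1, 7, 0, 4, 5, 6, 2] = [5, 0, 4, 6, 7, 2, 1, 3]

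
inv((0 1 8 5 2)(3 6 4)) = (0 2 5 8 1)(3 4 6)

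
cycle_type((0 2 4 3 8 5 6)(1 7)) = 2.7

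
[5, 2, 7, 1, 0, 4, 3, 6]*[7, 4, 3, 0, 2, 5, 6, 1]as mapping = [0→5, 1→3, 2→1, 3→4, 4→7, 5→2, 6→0, 7→6]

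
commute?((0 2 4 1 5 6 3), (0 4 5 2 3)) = no:(0 2 4 1 5 6 3)*(0 4 5 2 3) = (0 3 4 1 2 5 6), (0 4 5 2 3)*(0 2 4 1 5 6 3) = (0 1 5 4 6 3 2)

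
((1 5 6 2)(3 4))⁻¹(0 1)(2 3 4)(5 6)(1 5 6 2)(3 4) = (0 5)(1 4 3)(2 6)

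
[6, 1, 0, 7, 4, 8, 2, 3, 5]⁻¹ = [2, 1, 6, 7, 4, 8, 0, 3, 5]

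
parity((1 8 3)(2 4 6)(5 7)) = odd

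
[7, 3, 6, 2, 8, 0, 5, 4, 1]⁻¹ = [5, 8, 3, 1, 7, 6, 2, 0, 4]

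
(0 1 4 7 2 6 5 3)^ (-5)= (0 7 5 1 2 3 4 6)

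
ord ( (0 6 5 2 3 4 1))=7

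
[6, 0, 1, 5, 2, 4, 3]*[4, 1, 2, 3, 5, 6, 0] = [0, 4, 1, 6, 2, 5, 3]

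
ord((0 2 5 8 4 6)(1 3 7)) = 6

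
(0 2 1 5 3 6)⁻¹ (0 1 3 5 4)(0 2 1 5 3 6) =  (2 5 6 3 4)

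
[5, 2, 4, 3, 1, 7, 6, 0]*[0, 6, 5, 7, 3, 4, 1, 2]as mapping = [0→4, 1→5, 2→3, 3→7, 4→6, 5→2, 6→1, 7→0]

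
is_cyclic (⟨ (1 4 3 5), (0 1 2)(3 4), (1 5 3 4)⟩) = no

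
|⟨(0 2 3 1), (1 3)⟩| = 24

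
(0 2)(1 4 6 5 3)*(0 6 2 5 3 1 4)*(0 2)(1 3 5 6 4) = (0 6 5 3 1 2 4)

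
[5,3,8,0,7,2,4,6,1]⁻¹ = [3,8,5,1,6,0,7,4,2]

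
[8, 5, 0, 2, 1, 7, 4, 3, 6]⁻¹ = [2, 4, 3, 7, 6, 1, 8, 5, 0]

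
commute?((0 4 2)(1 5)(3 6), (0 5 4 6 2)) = no:(0 4 2)(1 5)(3 6)*(0 5 4 6 2) = (0 6 3 2 5 1 4), (0 5 4 6 2)*(0 4 2)(1 5)(3 6) = (0 1 5 2 4 3 6)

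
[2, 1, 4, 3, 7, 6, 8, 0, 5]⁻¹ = [7, 1, 0, 3, 2, 8, 5, 4, 6]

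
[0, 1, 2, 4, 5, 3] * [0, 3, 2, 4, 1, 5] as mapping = [0→0, 1→3, 2→2, 3→1, 4→5, 5→4] 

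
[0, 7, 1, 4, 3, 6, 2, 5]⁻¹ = [0, 2, 6, 4, 3, 7, 5, 1]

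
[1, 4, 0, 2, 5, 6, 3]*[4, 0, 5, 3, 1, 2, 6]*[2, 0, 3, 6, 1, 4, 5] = [2, 0, 1, 4, 3, 5, 6]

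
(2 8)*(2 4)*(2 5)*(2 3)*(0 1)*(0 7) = (0 1 7)(2 8 4 5 3)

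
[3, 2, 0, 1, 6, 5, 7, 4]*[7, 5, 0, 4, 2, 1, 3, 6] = [4, 0, 7, 5, 3, 1, 6, 2]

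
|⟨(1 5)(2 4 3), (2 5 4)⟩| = 120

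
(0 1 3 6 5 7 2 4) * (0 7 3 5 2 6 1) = (1 5 3)(2 4 7 6)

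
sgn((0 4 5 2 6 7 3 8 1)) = 1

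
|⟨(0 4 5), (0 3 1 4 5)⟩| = 60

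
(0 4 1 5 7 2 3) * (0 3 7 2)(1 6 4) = (0 1 5 2 7)(4 6)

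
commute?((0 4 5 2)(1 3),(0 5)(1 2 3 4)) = no:(0 4 5 2)(1 3)*(0 5)(1 2 3 4) = (0 1 4)(2 5 3),(0 5)(1 2 3 4)*(0 4 5 2)(1 3) = (0 2 1)(3 5 4)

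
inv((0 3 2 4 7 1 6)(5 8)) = (0 6 1 7 4 2 3)(5 8)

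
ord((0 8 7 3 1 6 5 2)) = 8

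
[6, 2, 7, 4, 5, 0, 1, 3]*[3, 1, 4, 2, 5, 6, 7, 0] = [7, 4, 0, 5, 6, 3, 1, 2]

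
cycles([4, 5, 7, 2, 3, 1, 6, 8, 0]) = (0 4 3 2 7 8)(1 5)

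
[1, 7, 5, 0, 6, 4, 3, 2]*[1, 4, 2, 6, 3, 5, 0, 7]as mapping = [0→4, 1→7, 2→5, 3→1, 4→0, 5→3, 6→6, 7→2]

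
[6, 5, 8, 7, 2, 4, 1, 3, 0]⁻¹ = [8, 6, 4, 7, 5, 1, 0, 3, 2]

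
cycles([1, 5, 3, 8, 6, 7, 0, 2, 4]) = (0 1 5 7 2 3 8 4 6)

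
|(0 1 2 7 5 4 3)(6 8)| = 14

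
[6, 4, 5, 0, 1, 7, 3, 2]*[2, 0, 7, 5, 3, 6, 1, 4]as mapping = [0→1, 1→3, 2→6, 3→2, 4→0, 5→4, 6→5, 7→7]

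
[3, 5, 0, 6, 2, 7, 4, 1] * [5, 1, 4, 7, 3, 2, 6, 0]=[7, 2, 5, 6, 4, 0, 3, 1]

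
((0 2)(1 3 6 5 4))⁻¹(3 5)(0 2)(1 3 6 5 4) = (4 6)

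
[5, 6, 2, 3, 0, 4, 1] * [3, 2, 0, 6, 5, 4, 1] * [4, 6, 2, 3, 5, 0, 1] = [5, 6, 4, 1, 3, 0, 2]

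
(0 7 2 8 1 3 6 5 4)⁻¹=(0 4 5 6 3 1 8 2 7)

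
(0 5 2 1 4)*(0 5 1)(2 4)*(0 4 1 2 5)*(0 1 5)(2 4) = (0 4 1)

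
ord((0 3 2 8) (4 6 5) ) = 12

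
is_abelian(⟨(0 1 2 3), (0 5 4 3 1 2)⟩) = no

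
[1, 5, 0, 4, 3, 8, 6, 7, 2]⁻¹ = [2, 0, 8, 4, 3, 1, 6, 7, 5]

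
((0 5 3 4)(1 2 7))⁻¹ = (0 4 3 5)(1 7 2)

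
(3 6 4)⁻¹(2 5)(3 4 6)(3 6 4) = (2 5)(3 4 6)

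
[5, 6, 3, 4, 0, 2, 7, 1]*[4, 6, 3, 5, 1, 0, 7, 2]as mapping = [0→0, 1→7, 2→5, 3→1, 4→4, 5→3, 6→2, 7→6]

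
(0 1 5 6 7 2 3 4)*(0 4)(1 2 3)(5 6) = (0 2 1 6 7 3)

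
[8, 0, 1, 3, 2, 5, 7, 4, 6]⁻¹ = [1, 2, 4, 3, 7, 5, 8, 6, 0]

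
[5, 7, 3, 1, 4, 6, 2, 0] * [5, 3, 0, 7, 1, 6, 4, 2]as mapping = [0→6, 1→2, 2→7, 3→3, 4→1, 5→4, 6→0, 7→5]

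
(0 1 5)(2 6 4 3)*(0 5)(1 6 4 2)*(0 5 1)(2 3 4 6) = (0 2 6 3)(1 5)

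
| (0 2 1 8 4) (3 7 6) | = 15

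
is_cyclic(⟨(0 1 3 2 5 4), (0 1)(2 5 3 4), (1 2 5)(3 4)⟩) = no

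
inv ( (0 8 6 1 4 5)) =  (0 5 4 1 6 8)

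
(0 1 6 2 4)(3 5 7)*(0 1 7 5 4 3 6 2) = (0 7 6)(1 2 3 4)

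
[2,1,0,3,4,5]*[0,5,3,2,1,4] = [3,5,0,2,1,4]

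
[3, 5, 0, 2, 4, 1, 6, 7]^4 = [3, 1, 0, 2, 4, 5, 6, 7]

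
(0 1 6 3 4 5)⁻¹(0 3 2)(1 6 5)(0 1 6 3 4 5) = (0 6 3)(1 4 2)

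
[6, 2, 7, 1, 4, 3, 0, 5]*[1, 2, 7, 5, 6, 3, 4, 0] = [4, 7, 0, 2, 6, 5, 1, 3]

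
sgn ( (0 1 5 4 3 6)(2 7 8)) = -1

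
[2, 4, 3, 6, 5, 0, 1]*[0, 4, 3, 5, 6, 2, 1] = [3, 6, 5, 1, 2, 0, 4] 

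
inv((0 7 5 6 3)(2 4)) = (0 3 6 5 7)(2 4)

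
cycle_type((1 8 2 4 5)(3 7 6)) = 3.5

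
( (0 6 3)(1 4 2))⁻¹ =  (0 3 6)(1 2 4)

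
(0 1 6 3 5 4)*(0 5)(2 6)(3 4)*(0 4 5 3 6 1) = (1 2)(3 4)(5 6)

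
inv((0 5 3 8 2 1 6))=(0 6 1 2 8 3 5)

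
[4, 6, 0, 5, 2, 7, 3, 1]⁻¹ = [2, 7, 4, 6, 0, 3, 1, 5]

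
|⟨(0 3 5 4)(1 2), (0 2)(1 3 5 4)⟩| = 36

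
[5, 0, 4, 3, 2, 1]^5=[1, 5, 4, 3, 2, 0]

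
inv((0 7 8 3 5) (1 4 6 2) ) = (0 5 3 8 7) (1 2 6 4) 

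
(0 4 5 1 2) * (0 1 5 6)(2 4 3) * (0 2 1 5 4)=(0 3 1)(2 5 4 6)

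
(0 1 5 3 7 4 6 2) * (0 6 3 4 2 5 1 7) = (0 7 2 6 5 4 3)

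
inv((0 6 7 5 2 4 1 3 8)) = (0 8 3 1 4 2 5 7 6)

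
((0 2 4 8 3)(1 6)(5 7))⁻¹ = (0 3 8 4 2)(1 6)(5 7)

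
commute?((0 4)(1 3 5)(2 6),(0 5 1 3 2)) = no:(0 4)(1 3 5)(2 6)*(0 5 1 3 2) = (0 4 5 3 1 2 6),(0 5 1 3 2)*(0 4)(1 3 5)(2 6) = (0 1 5 3 6 2 4)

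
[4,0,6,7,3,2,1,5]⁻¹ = [1,6,5,4,0,7,2,3]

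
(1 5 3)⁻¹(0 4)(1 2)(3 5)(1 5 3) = (0 4)(1 3)(2 5)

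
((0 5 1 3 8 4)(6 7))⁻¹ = (0 4 8 3 1 5)(6 7)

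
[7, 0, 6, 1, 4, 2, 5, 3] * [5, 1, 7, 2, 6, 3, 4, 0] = [0, 5, 4, 1, 6, 7, 3, 2]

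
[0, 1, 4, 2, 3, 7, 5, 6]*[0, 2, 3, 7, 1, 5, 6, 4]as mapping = [0→0, 1→2, 2→1, 3→3, 4→7, 5→4, 6→5, 7→6]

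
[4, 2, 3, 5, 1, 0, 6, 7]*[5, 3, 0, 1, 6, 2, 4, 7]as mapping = [0→6, 1→0, 2→1, 3→2, 4→3, 5→5, 6→4, 7→7]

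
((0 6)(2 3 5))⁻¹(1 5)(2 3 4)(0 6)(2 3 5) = (1 2)(3 5 4)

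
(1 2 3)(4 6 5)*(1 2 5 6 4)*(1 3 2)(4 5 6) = (1 6 4 5 3)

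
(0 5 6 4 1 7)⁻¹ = (0 7 1 4 6 5)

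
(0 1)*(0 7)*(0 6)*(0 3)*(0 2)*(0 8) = (0 1 7 6 3 2 8)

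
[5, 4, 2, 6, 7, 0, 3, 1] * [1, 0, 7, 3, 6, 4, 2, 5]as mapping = [0→4, 1→6, 2→7, 3→2, 4→5, 5→1, 6→3, 7→0]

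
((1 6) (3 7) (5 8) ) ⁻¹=(1 6) (3 7) (5 8) 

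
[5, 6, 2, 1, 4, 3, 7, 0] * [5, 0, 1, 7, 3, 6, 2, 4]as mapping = [0→6, 1→2, 2→1, 3→0, 4→3, 5→7, 6→4, 7→5]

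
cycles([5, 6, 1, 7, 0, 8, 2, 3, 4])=(0 5 8 4)(1 6 2)(3 7)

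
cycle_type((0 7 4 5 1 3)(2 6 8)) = 3.6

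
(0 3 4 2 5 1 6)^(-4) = (0 2 6 4 1 3 5)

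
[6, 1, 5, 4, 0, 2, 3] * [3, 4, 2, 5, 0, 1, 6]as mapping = [0→6, 1→4, 2→1, 3→0, 4→3, 5→2, 6→5]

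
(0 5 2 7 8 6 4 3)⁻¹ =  (0 3 4 6 8 7 2 5)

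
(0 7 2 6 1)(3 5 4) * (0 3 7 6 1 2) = (0 6 2 1 3 5 4 7)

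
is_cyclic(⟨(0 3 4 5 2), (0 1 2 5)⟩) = no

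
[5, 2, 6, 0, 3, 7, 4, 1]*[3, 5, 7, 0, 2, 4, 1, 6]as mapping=[0→4, 1→7, 2→1, 3→3, 4→0, 5→6, 6→2, 7→5]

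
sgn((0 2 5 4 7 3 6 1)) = -1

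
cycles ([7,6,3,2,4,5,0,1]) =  (0 7 1 6)(2 3)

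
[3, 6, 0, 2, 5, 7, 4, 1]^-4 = [2, 6, 3, 0, 5, 7, 4, 1]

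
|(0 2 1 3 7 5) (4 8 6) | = 6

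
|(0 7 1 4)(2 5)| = 4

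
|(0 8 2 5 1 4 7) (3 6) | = 14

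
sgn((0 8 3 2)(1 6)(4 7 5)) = 1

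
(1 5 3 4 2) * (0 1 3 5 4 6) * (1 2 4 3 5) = (0 2 5 1 3 6)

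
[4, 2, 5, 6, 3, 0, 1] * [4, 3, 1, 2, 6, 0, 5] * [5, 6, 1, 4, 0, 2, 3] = [3, 6, 5, 2, 1, 0, 4]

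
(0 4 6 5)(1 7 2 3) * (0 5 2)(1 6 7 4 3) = (0 3 6 2 1 4 7)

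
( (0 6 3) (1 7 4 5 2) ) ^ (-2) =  (0 6 3) (1 5 7 2 4) 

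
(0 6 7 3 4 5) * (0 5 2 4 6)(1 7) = (1 7 3 6)(2 4)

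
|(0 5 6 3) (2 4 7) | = 12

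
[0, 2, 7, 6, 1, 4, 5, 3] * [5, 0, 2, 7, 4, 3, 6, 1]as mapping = [0→5, 1→2, 2→1, 3→6, 4→0, 5→4, 6→3, 7→7]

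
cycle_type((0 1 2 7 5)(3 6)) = 2.5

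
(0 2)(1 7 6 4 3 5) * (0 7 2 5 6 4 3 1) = (0 5)(1 2 7 4)(3 6)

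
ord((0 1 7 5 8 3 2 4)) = 8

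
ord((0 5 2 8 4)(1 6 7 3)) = 20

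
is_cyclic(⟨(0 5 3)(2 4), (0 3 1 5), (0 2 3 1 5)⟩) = no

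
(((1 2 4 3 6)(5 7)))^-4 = (1 2 4 3 6)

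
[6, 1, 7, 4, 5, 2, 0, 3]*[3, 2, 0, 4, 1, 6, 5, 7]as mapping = [0→5, 1→2, 2→7, 3→1, 4→6, 5→0, 6→3, 7→4]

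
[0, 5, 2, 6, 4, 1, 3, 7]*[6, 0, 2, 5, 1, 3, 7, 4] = [6, 3, 2, 7, 1, 0, 5, 4]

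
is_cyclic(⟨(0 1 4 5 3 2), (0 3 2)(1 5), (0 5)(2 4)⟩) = no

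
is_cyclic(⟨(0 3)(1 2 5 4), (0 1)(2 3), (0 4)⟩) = no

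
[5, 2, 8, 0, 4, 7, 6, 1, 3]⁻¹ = [3, 7, 1, 8, 4, 0, 6, 5, 2]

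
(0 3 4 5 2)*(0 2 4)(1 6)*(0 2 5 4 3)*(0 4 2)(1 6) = (0 4 2 5 3)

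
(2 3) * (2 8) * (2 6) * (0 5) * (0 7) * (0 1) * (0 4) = (0 5 7 1 4) (2 3 8 6) 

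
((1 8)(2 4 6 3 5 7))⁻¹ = (1 8)(2 7 5 3 6 4)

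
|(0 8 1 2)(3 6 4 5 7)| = 20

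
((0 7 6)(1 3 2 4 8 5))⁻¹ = (0 6 7)(1 5 8 4 2 3)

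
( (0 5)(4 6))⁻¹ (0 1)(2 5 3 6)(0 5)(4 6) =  (0 3 4 2)(1 5)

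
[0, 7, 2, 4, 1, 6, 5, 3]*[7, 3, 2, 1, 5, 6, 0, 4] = [7, 4, 2, 5, 3, 0, 6, 1]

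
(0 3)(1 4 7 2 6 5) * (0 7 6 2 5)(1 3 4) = (0 4 6)(3 7 5)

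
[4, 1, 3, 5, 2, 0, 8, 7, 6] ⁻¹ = [5, 1, 4, 2, 0, 3, 8, 7, 6] 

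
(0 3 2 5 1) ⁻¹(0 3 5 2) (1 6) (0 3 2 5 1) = (0 6) (1 5 3 2) 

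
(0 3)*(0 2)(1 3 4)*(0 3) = (0 4 1)(2 3)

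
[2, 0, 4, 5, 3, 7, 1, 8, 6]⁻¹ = [1, 6, 0, 4, 2, 3, 8, 5, 7]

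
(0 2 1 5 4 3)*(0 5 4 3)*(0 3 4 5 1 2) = (1 5 4 3)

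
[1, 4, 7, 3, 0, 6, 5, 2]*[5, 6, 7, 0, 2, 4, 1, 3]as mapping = [0→6, 1→2, 2→3, 3→0, 4→5, 5→1, 6→4, 7→7]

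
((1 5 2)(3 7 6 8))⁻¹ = (1 2 5)(3 8 6 7)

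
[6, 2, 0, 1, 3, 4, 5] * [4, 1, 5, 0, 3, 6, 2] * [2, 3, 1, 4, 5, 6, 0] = [1, 6, 5, 3, 2, 4, 0]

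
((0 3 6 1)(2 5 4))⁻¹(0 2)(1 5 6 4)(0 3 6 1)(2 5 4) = (0 4 1 2)(3 5)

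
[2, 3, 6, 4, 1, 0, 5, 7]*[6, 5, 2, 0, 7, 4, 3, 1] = [2, 0, 3, 7, 5, 6, 4, 1]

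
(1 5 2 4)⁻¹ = (1 4 2 5)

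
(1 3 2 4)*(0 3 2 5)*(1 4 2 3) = (0 1 3 5)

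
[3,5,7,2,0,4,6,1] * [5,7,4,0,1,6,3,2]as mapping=[0→0,1→6,2→2,3→4,4→5,5→1,6→3,7→7]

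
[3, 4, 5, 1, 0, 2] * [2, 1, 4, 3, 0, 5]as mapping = [0→3, 1→0, 2→5, 3→1, 4→2, 5→4]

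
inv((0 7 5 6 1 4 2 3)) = (0 3 2 4 1 6 5 7)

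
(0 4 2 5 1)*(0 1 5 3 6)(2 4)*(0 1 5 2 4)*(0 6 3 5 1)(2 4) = (0 2 5 4 6)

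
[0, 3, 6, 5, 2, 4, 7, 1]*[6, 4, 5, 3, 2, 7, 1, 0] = [6, 3, 1, 7, 5, 2, 0, 4]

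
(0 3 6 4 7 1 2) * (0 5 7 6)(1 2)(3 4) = (0 4 6 3)(2 5 7)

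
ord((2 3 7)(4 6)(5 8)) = 6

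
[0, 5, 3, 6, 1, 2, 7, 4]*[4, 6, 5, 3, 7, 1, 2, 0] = [4, 1, 3, 2, 6, 5, 0, 7]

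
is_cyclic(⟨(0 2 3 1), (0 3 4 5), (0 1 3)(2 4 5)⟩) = no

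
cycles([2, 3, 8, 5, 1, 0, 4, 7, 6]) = (0 2 8 6 4 1 3 5)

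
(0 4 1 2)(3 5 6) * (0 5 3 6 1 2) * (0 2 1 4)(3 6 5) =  (1 2 3 6 5 4)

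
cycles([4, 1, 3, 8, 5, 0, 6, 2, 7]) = (0 4 5)(2 3 8 7)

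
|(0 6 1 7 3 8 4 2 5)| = 9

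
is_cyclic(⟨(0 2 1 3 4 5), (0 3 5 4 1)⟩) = no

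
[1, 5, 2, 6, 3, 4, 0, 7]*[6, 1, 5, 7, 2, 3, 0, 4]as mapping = [0→1, 1→3, 2→5, 3→0, 4→7, 5→2, 6→6, 7→4]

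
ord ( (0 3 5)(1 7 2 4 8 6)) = 6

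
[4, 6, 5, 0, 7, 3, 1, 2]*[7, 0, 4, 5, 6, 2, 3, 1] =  [6, 3, 2, 7, 1, 5, 0, 4]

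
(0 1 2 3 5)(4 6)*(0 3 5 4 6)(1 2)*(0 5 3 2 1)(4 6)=(0 1)(2 3 6 4 5)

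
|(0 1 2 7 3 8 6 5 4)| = 9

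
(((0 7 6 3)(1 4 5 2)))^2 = (0 6)(1 5)(2 4)(3 7)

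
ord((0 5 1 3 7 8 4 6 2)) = 9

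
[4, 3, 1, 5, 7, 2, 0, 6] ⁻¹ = [6, 2, 5, 1, 0, 3, 7, 4] 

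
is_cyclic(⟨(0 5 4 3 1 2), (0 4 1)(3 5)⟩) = no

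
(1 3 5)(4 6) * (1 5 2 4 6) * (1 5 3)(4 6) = (2 6 4 5 3)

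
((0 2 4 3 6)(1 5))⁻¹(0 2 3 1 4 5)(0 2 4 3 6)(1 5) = (1 2 4 6 5 3)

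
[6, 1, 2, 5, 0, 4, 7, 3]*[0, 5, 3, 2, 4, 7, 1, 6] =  [1, 5, 3, 7, 0, 4, 6, 2]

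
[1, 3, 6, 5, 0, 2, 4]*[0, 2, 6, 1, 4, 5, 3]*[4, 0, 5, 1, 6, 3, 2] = [5, 0, 1, 3, 4, 2, 6] 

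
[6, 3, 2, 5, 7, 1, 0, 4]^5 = [6, 5, 2, 1, 7, 3, 0, 4]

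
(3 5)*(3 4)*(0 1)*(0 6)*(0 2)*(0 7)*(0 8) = (0 1 6 2 7 8)(3 5 4)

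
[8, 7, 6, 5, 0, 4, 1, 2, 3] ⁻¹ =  [4, 6, 7, 8, 5, 3, 2, 1, 0] 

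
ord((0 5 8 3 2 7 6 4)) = 8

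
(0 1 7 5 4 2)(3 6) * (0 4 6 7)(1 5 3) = (0 5 6 1)(2 4)(3 7)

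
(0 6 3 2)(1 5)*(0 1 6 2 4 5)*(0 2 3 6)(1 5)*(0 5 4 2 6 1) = (0 3 2 4)(1 6)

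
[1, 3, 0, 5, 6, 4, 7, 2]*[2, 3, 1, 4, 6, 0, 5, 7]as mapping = [0→3, 1→4, 2→2, 3→0, 4→5, 5→6, 6→7, 7→1]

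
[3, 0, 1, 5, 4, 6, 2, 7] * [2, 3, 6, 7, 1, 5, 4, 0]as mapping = [0→7, 1→2, 2→3, 3→5, 4→1, 5→4, 6→6, 7→0]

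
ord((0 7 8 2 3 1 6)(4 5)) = 14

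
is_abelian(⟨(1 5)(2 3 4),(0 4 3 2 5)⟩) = no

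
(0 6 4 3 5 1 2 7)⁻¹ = (0 7 2 1 5 3 4 6)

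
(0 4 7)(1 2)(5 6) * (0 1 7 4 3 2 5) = (0 3 2 7 1 5 6)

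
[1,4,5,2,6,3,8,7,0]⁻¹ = [8,0,3,5,1,2,4,7,6]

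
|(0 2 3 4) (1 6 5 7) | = 4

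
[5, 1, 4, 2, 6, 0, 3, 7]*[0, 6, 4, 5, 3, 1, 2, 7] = [1, 6, 3, 4, 2, 0, 5, 7]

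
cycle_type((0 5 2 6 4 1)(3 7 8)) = 3.6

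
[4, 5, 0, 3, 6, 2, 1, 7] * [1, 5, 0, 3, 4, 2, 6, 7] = [4, 2, 1, 3, 6, 0, 5, 7]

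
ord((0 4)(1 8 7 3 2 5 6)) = 14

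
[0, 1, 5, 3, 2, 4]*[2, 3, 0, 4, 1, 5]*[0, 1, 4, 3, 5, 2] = [4, 3, 2, 5, 0, 1]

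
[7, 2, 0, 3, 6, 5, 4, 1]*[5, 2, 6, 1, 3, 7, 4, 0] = [0, 6, 5, 1, 4, 7, 3, 2]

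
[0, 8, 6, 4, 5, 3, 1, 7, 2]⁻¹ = [0, 6, 8, 5, 3, 4, 2, 7, 1]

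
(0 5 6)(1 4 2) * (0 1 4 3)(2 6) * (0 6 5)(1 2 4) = (1 3 6 2)(4 5)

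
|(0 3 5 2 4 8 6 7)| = 8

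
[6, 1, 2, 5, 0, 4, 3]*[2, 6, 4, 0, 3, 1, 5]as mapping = [0→5, 1→6, 2→4, 3→1, 4→2, 5→3, 6→0]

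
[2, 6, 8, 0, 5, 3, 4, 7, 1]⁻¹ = [3, 8, 0, 5, 6, 4, 1, 7, 2]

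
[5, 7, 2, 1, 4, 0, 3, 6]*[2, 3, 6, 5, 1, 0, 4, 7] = [0, 7, 6, 3, 1, 2, 5, 4]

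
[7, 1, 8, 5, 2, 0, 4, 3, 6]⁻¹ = [5, 1, 4, 7, 6, 3, 8, 0, 2]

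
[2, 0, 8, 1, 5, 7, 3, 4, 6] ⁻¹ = [1, 3, 0, 6, 7, 4, 8, 5, 2] 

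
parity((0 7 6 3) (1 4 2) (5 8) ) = even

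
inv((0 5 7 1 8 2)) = (0 2 8 1 7 5)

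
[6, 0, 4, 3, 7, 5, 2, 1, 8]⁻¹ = [1, 7, 6, 3, 2, 5, 0, 4, 8]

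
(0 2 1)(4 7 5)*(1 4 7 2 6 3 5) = (0 6 3 5 7 1)(2 4)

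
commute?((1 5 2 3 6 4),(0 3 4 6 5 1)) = no:(1 5 2 3 6 4)*(0 3 4 6 5 1) = (0 3 5 2 4),(0 3 4 6 5 1)*(1 5 2 3 6 4) = (0 6 2 3 1)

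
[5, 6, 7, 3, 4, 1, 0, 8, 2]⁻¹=[6, 5, 8, 3, 4, 0, 1, 2, 7]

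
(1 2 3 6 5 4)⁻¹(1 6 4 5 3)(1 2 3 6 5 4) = (1 4 6 2 5)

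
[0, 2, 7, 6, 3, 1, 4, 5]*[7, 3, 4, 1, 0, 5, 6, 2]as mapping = [0→7, 1→4, 2→2, 3→6, 4→1, 5→3, 6→0, 7→5]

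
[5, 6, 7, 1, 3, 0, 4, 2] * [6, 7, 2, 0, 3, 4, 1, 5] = [4, 1, 5, 7, 0, 6, 3, 2] 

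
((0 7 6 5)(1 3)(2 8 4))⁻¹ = (0 5 6 7)(1 3)(2 4 8)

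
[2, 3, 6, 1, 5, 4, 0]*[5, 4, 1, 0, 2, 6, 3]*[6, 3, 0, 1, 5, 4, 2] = [3, 6, 1, 5, 2, 0, 4]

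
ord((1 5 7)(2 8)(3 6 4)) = 6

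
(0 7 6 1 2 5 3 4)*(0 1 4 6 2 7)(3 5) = (1 7 2 3 6 4)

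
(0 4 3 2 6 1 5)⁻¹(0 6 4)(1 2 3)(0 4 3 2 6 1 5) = (1 3 4)(2 5 6)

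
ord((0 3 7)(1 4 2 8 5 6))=6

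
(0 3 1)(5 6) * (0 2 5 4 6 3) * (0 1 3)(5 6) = (0 1 2 6 4 5)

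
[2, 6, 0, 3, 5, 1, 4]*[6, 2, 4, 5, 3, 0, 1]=[4, 1, 6, 5, 0, 2, 3]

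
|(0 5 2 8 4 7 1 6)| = 8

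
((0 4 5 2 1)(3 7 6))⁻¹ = (0 1 2 5 4)(3 6 7)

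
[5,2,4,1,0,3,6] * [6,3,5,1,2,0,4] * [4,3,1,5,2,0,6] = [4,0,1,5,6,3,2]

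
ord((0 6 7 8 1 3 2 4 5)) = 9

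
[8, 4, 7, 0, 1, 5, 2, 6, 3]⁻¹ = [3, 4, 6, 8, 1, 5, 7, 2, 0]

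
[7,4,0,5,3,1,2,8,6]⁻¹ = [2,5,6,4,1,3,8,0,7]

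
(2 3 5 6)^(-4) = ()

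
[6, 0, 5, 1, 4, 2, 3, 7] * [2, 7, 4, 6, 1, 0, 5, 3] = [5, 2, 0, 7, 1, 4, 6, 3]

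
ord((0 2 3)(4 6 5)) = 3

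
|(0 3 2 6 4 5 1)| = 7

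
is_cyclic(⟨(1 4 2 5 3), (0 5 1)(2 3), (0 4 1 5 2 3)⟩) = no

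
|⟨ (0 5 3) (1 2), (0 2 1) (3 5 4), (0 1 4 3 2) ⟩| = 720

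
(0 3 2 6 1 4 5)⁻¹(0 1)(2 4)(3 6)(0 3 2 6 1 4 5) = (1 2)(3 4)(5 6)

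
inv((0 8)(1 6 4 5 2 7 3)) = (0 8)(1 3 7 2 5 4 6)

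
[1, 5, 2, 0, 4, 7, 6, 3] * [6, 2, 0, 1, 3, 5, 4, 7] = [2, 5, 0, 6, 3, 7, 4, 1]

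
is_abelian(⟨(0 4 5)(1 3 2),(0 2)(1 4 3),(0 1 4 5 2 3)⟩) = no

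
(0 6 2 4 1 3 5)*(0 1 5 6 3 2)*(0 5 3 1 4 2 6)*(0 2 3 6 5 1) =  (1 5 4 6)(2 3)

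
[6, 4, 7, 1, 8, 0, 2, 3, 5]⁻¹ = [5, 3, 6, 7, 1, 8, 0, 2, 4]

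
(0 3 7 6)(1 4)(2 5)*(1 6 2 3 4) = (0 4 6)(2 5 3 7)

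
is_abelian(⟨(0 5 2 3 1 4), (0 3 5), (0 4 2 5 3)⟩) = no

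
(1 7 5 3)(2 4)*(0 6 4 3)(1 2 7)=(0 6 4 7 5)(2 3)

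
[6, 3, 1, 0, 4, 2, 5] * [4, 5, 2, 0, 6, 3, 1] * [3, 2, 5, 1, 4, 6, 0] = [2, 3, 6, 4, 0, 5, 1]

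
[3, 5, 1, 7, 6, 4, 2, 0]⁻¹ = [7, 2, 6, 0, 5, 1, 4, 3]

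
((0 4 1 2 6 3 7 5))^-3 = (0 3 1 5 6 4 7 2)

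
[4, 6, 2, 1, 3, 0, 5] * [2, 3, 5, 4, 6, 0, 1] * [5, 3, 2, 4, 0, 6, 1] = [1, 3, 6, 4, 0, 2, 5]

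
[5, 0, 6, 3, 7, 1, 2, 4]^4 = [5, 0, 2, 3, 4, 1, 6, 7]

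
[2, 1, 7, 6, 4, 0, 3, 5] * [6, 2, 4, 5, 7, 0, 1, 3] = [4, 2, 3, 1, 7, 6, 5, 0]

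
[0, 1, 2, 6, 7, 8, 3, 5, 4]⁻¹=[0, 1, 2, 6, 8, 7, 3, 4, 5]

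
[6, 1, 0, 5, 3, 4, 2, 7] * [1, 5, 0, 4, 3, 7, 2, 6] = [2, 5, 1, 7, 4, 3, 0, 6]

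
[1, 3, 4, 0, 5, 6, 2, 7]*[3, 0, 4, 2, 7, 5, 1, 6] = [0, 2, 7, 3, 5, 1, 4, 6]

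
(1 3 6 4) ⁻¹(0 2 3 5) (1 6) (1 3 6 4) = (0 2 6 5) (3 4) 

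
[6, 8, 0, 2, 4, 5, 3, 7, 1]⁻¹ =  [2, 8, 3, 6, 4, 5, 0, 7, 1]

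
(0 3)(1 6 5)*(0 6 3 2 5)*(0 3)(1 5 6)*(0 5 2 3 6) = (0 3 1 5 2)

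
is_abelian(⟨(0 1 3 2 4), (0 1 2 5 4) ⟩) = no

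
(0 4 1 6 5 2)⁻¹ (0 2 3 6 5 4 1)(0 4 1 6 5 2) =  (0 3 5 2 1 6 4)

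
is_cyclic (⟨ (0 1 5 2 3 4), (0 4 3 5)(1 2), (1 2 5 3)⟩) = no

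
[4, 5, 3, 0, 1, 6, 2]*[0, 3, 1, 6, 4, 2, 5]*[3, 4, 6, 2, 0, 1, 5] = [0, 6, 5, 3, 2, 1, 4]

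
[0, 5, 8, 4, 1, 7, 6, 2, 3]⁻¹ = [0, 4, 7, 8, 3, 1, 6, 5, 2]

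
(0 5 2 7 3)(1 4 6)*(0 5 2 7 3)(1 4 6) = (0 2 3 5 7)(1 6 4)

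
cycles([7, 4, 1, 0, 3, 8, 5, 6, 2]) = (0 7 6 5 8 2 1 4 3)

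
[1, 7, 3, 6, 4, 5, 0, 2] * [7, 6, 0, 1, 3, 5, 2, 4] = [6, 4, 1, 2, 3, 5, 7, 0]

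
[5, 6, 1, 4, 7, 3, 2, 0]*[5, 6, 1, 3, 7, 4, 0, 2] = [4, 0, 6, 7, 2, 3, 1, 5]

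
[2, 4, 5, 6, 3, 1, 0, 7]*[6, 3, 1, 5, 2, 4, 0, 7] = [1, 2, 4, 0, 5, 3, 6, 7]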